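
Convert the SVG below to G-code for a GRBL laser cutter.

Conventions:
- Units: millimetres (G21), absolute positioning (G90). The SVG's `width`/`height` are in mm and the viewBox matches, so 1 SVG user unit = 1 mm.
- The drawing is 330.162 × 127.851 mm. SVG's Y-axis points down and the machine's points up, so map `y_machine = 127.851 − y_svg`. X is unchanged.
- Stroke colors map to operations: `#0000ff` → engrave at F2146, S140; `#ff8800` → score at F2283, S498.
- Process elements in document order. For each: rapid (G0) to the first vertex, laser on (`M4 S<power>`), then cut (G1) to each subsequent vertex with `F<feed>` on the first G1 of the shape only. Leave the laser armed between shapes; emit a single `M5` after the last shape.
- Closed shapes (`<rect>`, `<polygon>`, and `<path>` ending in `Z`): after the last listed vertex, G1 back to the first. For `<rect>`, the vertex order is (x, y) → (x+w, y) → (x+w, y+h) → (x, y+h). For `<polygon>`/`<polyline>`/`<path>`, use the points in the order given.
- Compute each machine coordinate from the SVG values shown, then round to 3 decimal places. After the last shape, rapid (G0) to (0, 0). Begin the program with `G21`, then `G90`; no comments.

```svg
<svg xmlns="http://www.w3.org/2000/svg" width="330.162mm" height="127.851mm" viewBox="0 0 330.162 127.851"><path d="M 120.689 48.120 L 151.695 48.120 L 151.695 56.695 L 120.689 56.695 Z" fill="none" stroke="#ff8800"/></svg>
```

G21
G90
G0 X120.689 Y79.731
M4 S498
G1 X151.695 Y79.731 F2283
G1 X151.695 Y71.156
G1 X120.689 Y71.156
G1 X120.689 Y79.731
M5
G0 X0.000 Y0.000

1 u = 1 mm; y_m = 127.851 − y.

[1] `<path>` rectangle, #ff8800→score S498 F2283: (120.689,79.731) → (151.695,79.731) → (151.695,71.156) → (120.689,71.156) → (120.689,79.731) (closed)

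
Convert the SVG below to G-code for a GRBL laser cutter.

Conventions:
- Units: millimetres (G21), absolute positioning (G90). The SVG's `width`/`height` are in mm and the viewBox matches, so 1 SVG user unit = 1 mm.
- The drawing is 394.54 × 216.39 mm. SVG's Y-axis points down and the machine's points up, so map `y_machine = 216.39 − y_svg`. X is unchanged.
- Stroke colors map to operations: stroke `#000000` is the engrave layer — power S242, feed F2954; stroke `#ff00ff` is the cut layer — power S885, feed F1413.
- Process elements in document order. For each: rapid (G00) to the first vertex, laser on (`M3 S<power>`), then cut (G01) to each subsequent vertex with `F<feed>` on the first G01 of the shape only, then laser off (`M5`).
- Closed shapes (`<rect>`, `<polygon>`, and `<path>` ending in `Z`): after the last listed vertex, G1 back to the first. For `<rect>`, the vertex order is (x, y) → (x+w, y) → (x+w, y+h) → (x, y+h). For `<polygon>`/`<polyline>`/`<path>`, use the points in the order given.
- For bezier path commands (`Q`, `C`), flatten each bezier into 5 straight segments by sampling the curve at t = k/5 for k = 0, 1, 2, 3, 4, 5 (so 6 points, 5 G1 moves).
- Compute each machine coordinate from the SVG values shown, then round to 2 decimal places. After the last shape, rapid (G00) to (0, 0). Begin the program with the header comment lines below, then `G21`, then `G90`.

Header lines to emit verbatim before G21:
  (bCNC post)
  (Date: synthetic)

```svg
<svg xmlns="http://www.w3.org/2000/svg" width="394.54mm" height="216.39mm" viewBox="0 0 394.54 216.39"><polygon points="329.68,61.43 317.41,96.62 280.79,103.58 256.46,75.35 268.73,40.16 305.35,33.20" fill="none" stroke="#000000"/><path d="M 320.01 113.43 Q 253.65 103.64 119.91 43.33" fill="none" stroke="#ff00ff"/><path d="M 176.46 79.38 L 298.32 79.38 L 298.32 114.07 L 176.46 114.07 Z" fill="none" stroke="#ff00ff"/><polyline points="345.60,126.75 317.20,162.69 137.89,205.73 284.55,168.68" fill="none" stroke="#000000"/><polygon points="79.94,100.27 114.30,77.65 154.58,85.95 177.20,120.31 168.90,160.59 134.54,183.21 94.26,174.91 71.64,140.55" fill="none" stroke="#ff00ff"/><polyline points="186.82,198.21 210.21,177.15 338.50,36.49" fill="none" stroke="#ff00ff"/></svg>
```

viewBox `0 0 394.54 216.39` with mm width/height → 1 unit = 1 mm. Flip: y_m = 216.39 − y_svg.

**Shape 1** — `<polygon>` regular polygon, stroke `#000000` → engrave (S242, F2954). Machine vertices: (329.68,154.96) → (317.41,119.77) → (280.79,112.81) → (256.46,141.04) → (268.73,176.23) → (305.35,183.19) → (329.68,154.96). Closed: final G1 returns to the first vertex.

**Shape 2** — `<path>` quadratic bezier, stroke `#ff00ff` → cut (S885, F1413). Control points (SVG): P0=(320.01,113.43), P1=(253.65,103.64), P2=(119.91,43.33); sampled at t=k/5. Machine vertices: (320.01,102.96) → (290.77,108.90) → (256.14,118.88) → (216.12,132.90) → (170.71,150.96) → (119.91,173.06). Open path.

**Shape 3** — `<path>` rectangle, stroke `#ff00ff` → cut (S885, F1413). Machine vertices: (176.46,137.01) → (298.32,137.01) → (298.32,102.32) → (176.46,102.32) → (176.46,137.01). Closed: final G1 returns to the first vertex.

**Shape 4** — `<polyline>` open polyline, stroke `#000000` → engrave (S242, F2954). Machine vertices: (345.60,89.64) → (317.20,53.70) → (137.89,10.66) → (284.55,47.71). Open path.

**Shape 5** — `<polygon>` regular polygon, stroke `#ff00ff` → cut (S885, F1413). Machine vertices: (79.94,116.12) → (114.30,138.74) → (154.58,130.44) → (177.20,96.08) → (168.90,55.80) → (134.54,33.18) → (94.26,41.48) → (71.64,75.84) → (79.94,116.12). Closed: final G1 returns to the first vertex.

**Shape 6** — `<polyline>` open polyline, stroke `#ff00ff` → cut (S885, F1413). Machine vertices: (186.82,18.18) → (210.21,39.24) → (338.50,179.90). Open path.

(bCNC post)
(Date: synthetic)
G21
G90
G00 X329.68 Y154.96
M3 S242
G01 X317.41 Y119.77 F2954
G01 X280.79 Y112.81
G01 X256.46 Y141.04
G01 X268.73 Y176.23
G01 X305.35 Y183.19
G01 X329.68 Y154.96
M5
G00 X320.01 Y102.96
M3 S885
G01 X290.77 Y108.90 F1413
G01 X256.14 Y118.88
G01 X216.12 Y132.90
G01 X170.71 Y150.96
G01 X119.91 Y173.06
M5
G00 X176.46 Y137.01
M3 S885
G01 X298.32 Y137.01 F1413
G01 X298.32 Y102.32
G01 X176.46 Y102.32
G01 X176.46 Y137.01
M5
G00 X345.60 Y89.64
M3 S242
G01 X317.20 Y53.70 F2954
G01 X137.89 Y10.66
G01 X284.55 Y47.71
M5
G00 X79.94 Y116.12
M3 S885
G01 X114.30 Y138.74 F1413
G01 X154.58 Y130.44
G01 X177.20 Y96.08
G01 X168.90 Y55.80
G01 X134.54 Y33.18
G01 X94.26 Y41.48
G01 X71.64 Y75.84
G01 X79.94 Y116.12
M5
G00 X186.82 Y18.18
M3 S885
G01 X210.21 Y39.24 F1413
G01 X338.50 Y179.90
M5
G00 X0.00 Y0.00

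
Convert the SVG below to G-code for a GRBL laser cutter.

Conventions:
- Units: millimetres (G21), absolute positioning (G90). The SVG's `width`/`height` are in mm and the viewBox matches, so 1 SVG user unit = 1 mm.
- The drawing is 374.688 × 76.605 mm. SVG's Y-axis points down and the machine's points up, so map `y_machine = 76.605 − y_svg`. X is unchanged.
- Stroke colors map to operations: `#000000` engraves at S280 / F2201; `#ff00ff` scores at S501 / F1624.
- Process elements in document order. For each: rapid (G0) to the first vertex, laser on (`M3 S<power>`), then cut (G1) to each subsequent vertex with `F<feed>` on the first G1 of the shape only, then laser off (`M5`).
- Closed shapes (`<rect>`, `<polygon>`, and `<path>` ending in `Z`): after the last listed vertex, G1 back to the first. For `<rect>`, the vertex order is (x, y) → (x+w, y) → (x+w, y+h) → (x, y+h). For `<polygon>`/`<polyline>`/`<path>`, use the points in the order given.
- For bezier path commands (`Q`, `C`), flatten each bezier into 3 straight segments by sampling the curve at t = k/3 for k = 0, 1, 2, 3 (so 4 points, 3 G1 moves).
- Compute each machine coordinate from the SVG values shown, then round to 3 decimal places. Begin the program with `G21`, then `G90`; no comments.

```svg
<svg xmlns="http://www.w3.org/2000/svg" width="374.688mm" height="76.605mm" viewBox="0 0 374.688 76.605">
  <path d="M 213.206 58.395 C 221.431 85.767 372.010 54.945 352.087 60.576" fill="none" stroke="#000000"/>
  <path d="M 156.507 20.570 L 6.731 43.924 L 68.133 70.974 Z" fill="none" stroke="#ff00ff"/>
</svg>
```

Since the viewBox matches the mm dimensions, user units are millimetres directly. The only transform is the Y-flip y_m = 76.605 − y_svg.

Shape 1 is a cubic bezier drawn with `<path>`. Its stroke #000000 means engrave at S280, F2201. After flipping Y the toolpath is (213.206,18.210) → (257.295,6.731) → (326.763,13.014) → (352.087,16.029).

Shape 2 is a closed polygon drawn with `<path>`. Its stroke #ff00ff means score at S501, F1624. After flipping Y the toolpath is (156.507,56.035) → (6.731,32.681) → (68.133,5.631) → (156.507,56.035), returning to the start.

G21
G90
G0 X213.206 Y18.210
M3 S280
G1 X257.295 Y6.731 F2201
G1 X326.763 Y13.014
G1 X352.087 Y16.029
M5
G0 X156.507 Y56.035
M3 S501
G1 X6.731 Y32.681 F1624
G1 X68.133 Y5.631
G1 X156.507 Y56.035
M5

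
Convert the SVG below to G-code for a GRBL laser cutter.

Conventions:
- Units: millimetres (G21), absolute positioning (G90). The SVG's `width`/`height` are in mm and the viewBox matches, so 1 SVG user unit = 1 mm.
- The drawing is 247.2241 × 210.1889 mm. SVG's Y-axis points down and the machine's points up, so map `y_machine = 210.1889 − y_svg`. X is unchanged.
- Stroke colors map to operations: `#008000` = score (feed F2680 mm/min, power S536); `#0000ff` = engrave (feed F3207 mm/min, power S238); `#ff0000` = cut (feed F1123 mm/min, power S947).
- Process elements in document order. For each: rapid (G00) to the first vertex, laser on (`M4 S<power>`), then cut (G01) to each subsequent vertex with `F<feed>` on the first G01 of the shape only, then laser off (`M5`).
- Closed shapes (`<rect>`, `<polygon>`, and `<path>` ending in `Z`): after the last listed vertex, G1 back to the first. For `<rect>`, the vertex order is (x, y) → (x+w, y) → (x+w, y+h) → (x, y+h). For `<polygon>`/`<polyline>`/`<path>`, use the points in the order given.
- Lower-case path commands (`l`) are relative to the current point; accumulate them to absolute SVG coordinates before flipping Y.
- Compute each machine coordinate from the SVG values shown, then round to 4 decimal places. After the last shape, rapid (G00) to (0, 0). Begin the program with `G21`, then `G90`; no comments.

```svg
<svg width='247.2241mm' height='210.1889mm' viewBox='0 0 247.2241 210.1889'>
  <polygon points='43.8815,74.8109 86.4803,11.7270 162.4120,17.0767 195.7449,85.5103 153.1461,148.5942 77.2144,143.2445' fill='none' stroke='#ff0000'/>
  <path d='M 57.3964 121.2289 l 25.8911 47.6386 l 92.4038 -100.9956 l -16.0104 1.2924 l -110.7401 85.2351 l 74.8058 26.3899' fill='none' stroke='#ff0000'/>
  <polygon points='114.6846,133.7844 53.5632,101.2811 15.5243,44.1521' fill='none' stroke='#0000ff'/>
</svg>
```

G21
G90
G00 X43.8815 Y135.3780
M4 S947
G01 X86.4803 Y198.4619 F1123
G01 X162.4120 Y193.1122
G01 X195.7449 Y124.6786
G01 X153.1461 Y61.5947
G01 X77.2144 Y66.9444
G01 X43.8815 Y135.3780
M5
G00 X57.3964 Y88.9600
M4 S947
G01 X83.2875 Y41.3214 F1123
G01 X175.6913 Y142.3170
G01 X159.6809 Y141.0246
G01 X48.9408 Y55.7895
G01 X123.7466 Y29.3996
M5
G00 X114.6846 Y76.4045
M4 S238
G01 X53.5632 Y108.9078 F3207
G01 X15.5243 Y166.0368
G01 X114.6846 Y76.4045
M5
G00 X0.0000 Y0.0000

viewBox `0 0 247.2241 210.1889` with mm width/height → 1 unit = 1 mm. Flip: y_m = 210.1889 − y_svg.

**Shape 1** — `<polygon>` regular polygon, stroke `#ff0000` → cut (S947, F1123). Machine vertices: (43.8815,135.3780) → (86.4803,198.4619) → (162.4120,193.1122) → (195.7449,124.6786) → (153.1461,61.5947) → (77.2144,66.9444) → (43.8815,135.3780). Closed: final G1 returns to the first vertex.

**Shape 2** — `<path>` open polyline, stroke `#ff0000` → cut (S947, F1123). Machine vertices: (57.3964,88.9600) → (83.2875,41.3214) → (175.6913,142.3170) → (159.6809,141.0246) → (48.9408,55.7895) → (123.7466,29.3996). Open path.

**Shape 3** — `<polygon>` closed polygon, stroke `#0000ff` → engrave (S238, F3207). Machine vertices: (114.6846,76.4045) → (53.5632,108.9078) → (15.5243,166.0368) → (114.6846,76.4045). Closed: final G1 returns to the first vertex.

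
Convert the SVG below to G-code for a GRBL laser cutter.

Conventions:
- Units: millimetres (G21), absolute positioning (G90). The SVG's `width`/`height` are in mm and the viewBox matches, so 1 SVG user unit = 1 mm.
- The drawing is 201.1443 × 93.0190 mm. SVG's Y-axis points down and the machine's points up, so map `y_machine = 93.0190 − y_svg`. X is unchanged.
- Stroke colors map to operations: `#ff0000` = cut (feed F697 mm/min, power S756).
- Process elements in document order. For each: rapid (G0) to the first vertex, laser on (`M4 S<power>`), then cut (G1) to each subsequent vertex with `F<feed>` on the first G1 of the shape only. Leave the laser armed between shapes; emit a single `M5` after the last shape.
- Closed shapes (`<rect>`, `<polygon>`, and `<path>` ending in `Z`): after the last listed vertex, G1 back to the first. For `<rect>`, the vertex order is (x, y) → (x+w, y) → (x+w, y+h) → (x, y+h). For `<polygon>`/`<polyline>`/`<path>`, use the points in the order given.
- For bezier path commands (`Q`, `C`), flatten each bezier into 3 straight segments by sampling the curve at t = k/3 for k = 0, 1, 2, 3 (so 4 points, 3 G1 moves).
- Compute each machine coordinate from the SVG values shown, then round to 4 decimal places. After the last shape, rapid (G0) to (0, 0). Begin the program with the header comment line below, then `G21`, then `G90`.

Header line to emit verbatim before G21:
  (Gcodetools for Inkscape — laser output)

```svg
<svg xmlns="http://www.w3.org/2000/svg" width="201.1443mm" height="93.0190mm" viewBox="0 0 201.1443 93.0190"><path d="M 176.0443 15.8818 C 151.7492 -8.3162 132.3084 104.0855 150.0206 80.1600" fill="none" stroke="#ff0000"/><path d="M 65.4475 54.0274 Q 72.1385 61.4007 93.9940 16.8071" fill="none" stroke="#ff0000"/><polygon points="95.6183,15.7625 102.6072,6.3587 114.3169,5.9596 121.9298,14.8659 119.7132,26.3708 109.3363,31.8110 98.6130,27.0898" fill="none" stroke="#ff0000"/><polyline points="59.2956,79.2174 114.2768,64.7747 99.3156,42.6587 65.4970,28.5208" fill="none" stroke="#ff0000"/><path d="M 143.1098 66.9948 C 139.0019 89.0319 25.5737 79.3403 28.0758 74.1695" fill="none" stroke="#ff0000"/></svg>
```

Since the viewBox matches the mm dimensions, user units are millimetres directly. The only transform is the Y-flip y_m = 93.0190 − y_svg.

Shape 1 is a cubic bezier drawn with `<path>`. Its stroke #ff0000 means cut at S756, F697. After flipping Y the toolpath is (176.0443,77.1372) → (154.5635,65.9104) → (143.4965,24.2675) → (150.0206,12.8590).

Shape 2 is a quadratic bezier drawn with `<path>`. Its stroke #ff0000 means cut at S756, F697. After flipping Y the toolpath is (65.4475,38.9916) → (71.5931,39.8502) → (81.1086,52.2569) → (93.9940,76.2119).

Shape 3 is a regular polygon drawn with `<polygon>`. Its stroke #ff0000 means cut at S756, F697. After flipping Y the toolpath is (95.6183,77.2565) → (102.6072,86.6603) → (114.3169,87.0594) → (121.9298,78.1531) → (119.7132,66.6482) → (109.3363,61.2080) → (98.6130,65.9292) → (95.6183,77.2565), returning to the start.

Shape 4 is a open polyline drawn with `<polyline>`. Its stroke #ff0000 means cut at S756, F697. After flipping Y the toolpath is (59.2956,13.8016) → (114.2768,28.2443) → (99.3156,50.3603) → (65.4970,64.4982).

Shape 5 is a cubic bezier drawn with `<path>`. Its stroke #ff0000 means cut at S756, F697. After flipping Y the toolpath is (143.1098,26.0242) → (110.9044,13.2208) → (55.8745,13.5143) → (28.0758,18.8495).

(Gcodetools for Inkscape — laser output)
G21
G90
G0 X176.0443 Y77.1372
M4 S756
G1 X154.5635 Y65.9104 F697
G1 X143.4965 Y24.2675
G1 X150.0206 Y12.8590
G0 X65.4475 Y38.9916
M4 S756
G1 X71.5931 Y39.8502 F697
G1 X81.1086 Y52.2569
G1 X93.9940 Y76.2119
G0 X95.6183 Y77.2565
M4 S756
G1 X102.6072 Y86.6603 F697
G1 X114.3169 Y87.0594
G1 X121.9298 Y78.1531
G1 X119.7132 Y66.6482
G1 X109.3363 Y61.2080
G1 X98.6130 Y65.9292
G1 X95.6183 Y77.2565
G0 X59.2956 Y13.8016
M4 S756
G1 X114.2768 Y28.2443 F697
G1 X99.3156 Y50.3603
G1 X65.4970 Y64.4982
G0 X143.1098 Y26.0242
M4 S756
G1 X110.9044 Y13.2208 F697
G1 X55.8745 Y13.5143
G1 X28.0758 Y18.8495
M5
G0 X0.0000 Y0.0000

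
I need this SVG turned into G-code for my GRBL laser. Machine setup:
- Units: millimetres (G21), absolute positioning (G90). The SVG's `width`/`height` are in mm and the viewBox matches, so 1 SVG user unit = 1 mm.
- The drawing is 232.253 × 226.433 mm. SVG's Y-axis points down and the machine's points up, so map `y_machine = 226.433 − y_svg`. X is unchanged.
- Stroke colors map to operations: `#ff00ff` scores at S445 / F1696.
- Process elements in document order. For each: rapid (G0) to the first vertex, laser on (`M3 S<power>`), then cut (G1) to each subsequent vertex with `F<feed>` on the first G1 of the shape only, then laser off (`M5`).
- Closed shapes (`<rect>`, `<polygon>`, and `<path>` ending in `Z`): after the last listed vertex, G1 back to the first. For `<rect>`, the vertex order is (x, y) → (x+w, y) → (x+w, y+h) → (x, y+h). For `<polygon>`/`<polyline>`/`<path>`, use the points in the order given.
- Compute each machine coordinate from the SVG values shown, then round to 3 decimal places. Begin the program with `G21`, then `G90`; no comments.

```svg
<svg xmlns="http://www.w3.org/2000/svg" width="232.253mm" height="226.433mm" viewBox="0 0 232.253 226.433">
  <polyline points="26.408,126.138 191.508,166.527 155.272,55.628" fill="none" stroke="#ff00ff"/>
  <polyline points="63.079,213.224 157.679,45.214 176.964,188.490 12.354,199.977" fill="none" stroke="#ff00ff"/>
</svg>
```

viewBox `0 0 232.253 226.433` with mm width/height → 1 unit = 1 mm. Flip: y_m = 226.433 − y_svg.

**Shape 1** — `<polyline>` open polyline, stroke `#ff00ff` → score (S445, F1696). Machine vertices: (26.408,100.295) → (191.508,59.906) → (155.272,170.805). Open path.

**Shape 2** — `<polyline>` open polyline, stroke `#ff00ff` → score (S445, F1696). Machine vertices: (63.079,13.209) → (157.679,181.219) → (176.964,37.943) → (12.354,26.456). Open path.

G21
G90
G0 X26.408 Y100.295
M3 S445
G1 X191.508 Y59.906 F1696
G1 X155.272 Y170.805
M5
G0 X63.079 Y13.209
M3 S445
G1 X157.679 Y181.219 F1696
G1 X176.964 Y37.943
G1 X12.354 Y26.456
M5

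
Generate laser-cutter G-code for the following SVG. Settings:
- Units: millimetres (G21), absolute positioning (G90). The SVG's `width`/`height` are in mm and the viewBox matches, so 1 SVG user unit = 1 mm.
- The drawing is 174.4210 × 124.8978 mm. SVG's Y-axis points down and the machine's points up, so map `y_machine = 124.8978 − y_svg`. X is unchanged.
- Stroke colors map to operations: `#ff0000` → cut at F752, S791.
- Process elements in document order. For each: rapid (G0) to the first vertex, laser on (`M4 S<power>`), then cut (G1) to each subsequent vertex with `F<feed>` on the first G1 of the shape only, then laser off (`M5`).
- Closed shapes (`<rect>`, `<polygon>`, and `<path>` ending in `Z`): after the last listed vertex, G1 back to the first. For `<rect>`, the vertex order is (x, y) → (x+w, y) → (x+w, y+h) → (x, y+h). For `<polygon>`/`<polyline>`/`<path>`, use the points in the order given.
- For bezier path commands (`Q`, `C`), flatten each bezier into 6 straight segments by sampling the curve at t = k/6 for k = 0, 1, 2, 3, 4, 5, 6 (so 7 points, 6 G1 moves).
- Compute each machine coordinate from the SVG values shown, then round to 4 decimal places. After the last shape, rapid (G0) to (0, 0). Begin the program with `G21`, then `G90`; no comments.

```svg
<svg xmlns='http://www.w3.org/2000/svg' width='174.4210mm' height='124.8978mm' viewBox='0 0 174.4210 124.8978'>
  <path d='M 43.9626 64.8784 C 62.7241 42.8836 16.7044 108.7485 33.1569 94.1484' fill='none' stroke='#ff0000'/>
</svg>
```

G21
G90
G0 X43.9626 Y60.0194
M4 S791
G1 X48.5341 Y64.4744 F752
G1 X45.8435 Y58.9619
G1 X39.4256 Y48.1574
G1 X32.8154 Y36.7367
G1 X29.5475 Y29.3755
G1 X33.1569 Y30.7494
M5
G0 X0.0000 Y0.0000

1 u = 1 mm; y_m = 124.8978 − y.

[1] `<path>` cubic bezier, #ff0000→cut S791 F752: (43.9626,60.0194) → (48.5341,64.4744) → (45.8435,58.9619) → (39.4256,48.1574) → (32.8154,36.7367) → (29.5475,29.3755) → (33.1569,30.7494)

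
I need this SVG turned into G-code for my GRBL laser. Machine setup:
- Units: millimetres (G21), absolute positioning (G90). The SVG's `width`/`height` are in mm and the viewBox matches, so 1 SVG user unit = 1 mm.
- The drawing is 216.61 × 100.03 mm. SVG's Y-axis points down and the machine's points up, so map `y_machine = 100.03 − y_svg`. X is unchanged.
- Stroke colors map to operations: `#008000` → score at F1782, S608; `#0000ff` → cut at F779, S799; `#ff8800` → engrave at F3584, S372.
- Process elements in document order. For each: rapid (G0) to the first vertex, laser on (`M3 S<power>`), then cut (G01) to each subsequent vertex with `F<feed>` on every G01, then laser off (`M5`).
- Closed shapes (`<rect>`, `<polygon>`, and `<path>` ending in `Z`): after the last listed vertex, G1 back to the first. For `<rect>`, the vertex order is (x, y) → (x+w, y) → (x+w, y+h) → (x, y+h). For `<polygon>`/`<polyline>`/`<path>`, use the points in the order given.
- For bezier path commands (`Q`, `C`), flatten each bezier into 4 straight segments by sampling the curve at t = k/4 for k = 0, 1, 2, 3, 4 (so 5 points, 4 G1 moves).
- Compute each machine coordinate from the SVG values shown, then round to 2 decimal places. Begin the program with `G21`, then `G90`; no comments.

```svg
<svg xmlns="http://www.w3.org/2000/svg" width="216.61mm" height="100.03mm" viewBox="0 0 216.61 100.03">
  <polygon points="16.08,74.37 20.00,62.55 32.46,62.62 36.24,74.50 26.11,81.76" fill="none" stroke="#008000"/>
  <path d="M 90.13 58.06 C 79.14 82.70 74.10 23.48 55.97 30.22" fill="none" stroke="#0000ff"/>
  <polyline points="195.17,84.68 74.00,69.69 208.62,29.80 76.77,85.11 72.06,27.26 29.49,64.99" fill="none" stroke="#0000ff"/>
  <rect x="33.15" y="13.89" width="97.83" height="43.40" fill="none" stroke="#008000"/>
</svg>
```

Since the viewBox matches the mm dimensions, user units are millimetres directly. The only transform is the Y-flip y_m = 100.03 − y_svg.

Shape 1 is a regular polygon drawn with `<polygon>`. Its stroke #008000 means score at S608, F1782. After flipping Y the toolpath is (16.08,25.66) → (20.00,37.48) → (32.46,37.41) → (36.24,25.53) → (26.11,18.27) → (16.08,25.66), returning to the start.

Shape 2 is a cubic bezier drawn with `<path>`. Its stroke #0000ff means cut at S799, F779. After flipping Y the toolpath is (90.13,41.97) → (82.71,36.87) → (75.73,49.18) → (67.41,64.84) → (55.97,69.81).

Shape 3 is a open polyline drawn with `<polyline>`. Its stroke #0000ff means cut at S799, F779. After flipping Y the toolpath is (195.17,15.35) → (74.00,30.34) → (208.62,70.23) → (76.77,14.92) → (72.06,72.77) → (29.49,35.04).

Shape 4 is a rectangle drawn with `<rect>`. Its stroke #008000 means score at S608, F1782. After flipping Y the toolpath is (33.15,86.14) → (130.98,86.14) → (130.98,42.74) → (33.15,42.74) → (33.15,86.14), returning to the start.

G21
G90
G0 X16.08 Y25.66
M3 S608
G01 X20.00 Y37.48 F1782
G01 X32.46 Y37.41 F1782
G01 X36.24 Y25.53 F1782
G01 X26.11 Y18.27 F1782
G01 X16.08 Y25.66 F1782
M5
G0 X90.13 Y41.97
M3 S799
G01 X82.71 Y36.87 F779
G01 X75.73 Y49.18 F779
G01 X67.41 Y64.84 F779
G01 X55.97 Y69.81 F779
M5
G0 X195.17 Y15.35
M3 S799
G01 X74.00 Y30.34 F779
G01 X208.62 Y70.23 F779
G01 X76.77 Y14.92 F779
G01 X72.06 Y72.77 F779
G01 X29.49 Y35.04 F779
M5
G0 X33.15 Y86.14
M3 S608
G01 X130.98 Y86.14 F1782
G01 X130.98 Y42.74 F1782
G01 X33.15 Y42.74 F1782
G01 X33.15 Y86.14 F1782
M5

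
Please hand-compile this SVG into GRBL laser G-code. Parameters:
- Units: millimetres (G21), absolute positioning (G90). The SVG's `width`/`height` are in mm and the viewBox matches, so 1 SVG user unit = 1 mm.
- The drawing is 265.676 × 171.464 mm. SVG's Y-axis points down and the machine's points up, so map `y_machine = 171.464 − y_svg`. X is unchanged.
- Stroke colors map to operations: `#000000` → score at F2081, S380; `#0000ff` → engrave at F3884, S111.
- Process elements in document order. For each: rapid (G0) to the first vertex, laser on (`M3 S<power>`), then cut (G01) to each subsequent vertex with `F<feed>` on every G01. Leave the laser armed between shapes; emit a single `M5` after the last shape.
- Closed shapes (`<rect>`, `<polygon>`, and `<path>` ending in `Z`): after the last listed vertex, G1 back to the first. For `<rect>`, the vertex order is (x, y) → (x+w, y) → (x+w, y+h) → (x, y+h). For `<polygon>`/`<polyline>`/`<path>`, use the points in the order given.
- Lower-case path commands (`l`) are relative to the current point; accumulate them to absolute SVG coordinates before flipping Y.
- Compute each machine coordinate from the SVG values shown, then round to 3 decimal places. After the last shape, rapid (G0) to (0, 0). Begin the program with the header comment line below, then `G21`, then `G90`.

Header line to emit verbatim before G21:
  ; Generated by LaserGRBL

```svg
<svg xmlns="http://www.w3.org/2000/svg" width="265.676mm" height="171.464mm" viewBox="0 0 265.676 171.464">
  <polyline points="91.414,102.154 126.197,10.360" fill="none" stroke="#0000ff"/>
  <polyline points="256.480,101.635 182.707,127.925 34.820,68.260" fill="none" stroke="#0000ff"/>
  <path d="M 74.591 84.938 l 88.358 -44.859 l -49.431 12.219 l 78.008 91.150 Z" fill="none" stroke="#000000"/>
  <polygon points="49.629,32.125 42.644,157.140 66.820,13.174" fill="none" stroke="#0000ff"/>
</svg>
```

Since the viewBox matches the mm dimensions, user units are millimetres directly. The only transform is the Y-flip y_m = 171.464 − y_svg.

Shape 1 is a line segment drawn with `<polyline>`. Its stroke #0000ff means engrave at S111, F3884. After flipping Y the toolpath is (91.414,69.310) → (126.197,161.104).

Shape 2 is a open polyline drawn with `<polyline>`. Its stroke #0000ff means engrave at S111, F3884. After flipping Y the toolpath is (256.480,69.829) → (182.707,43.539) → (34.820,103.204).

Shape 3 is a closed polygon drawn with `<path>`. Its stroke #000000 means score at S380, F2081. After flipping Y the toolpath is (74.591,86.526) → (162.949,131.385) → (113.518,119.166) → (191.526,28.016) → (74.591,86.526), returning to the start.

Shape 4 is a closed polygon drawn with `<polygon>`. Its stroke #0000ff means engrave at S111, F3884. After flipping Y the toolpath is (49.629,139.339) → (42.644,14.324) → (66.820,158.290) → (49.629,139.339), returning to the start.

; Generated by LaserGRBL
G21
G90
G0 X91.414 Y69.310
M3 S111
G01 X126.197 Y161.104 F3884
G0 X256.480 Y69.829
M3 S111
G01 X182.707 Y43.539 F3884
G01 X34.820 Y103.204 F3884
G0 X74.591 Y86.526
M3 S380
G01 X162.949 Y131.385 F2081
G01 X113.518 Y119.166 F2081
G01 X191.526 Y28.016 F2081
G01 X74.591 Y86.526 F2081
G0 X49.629 Y139.339
M3 S111
G01 X42.644 Y14.324 F3884
G01 X66.820 Y158.290 F3884
G01 X49.629 Y139.339 F3884
M5
G0 X0.000 Y0.000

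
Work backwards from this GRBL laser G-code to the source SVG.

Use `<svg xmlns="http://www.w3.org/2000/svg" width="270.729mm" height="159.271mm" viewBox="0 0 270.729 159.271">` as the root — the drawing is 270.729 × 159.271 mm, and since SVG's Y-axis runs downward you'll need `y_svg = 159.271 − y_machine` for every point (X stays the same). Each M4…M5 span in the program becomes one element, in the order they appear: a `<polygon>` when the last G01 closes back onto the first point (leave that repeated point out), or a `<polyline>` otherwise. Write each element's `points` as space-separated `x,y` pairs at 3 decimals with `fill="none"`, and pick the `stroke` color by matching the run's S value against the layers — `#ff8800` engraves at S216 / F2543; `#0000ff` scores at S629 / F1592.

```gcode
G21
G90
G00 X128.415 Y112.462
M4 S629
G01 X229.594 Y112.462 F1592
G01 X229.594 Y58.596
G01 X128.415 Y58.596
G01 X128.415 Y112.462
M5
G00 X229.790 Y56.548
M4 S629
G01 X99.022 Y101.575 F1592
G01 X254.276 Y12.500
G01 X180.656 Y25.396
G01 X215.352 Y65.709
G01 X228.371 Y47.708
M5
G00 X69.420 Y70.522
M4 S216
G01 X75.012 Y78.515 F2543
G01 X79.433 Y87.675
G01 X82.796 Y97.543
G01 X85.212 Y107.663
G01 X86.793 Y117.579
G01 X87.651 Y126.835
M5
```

y_svg = 159.271 − y_m.

[1] S629→`#0000ff` (score); closed run; points: 128.415,46.809 229.594,46.809 229.594,100.675 128.415,100.675

[2] S629→`#0000ff` (score); open run; points: 229.790,102.723 99.022,57.696 254.276,146.771 180.656,133.875 215.352,93.562 228.371,111.563

[3] S216→`#ff8800` (engrave); open run; points: 69.420,88.749 75.012,80.756 79.433,71.596 82.796,61.728 85.212,51.608 86.793,41.692 87.651,32.436

<svg xmlns="http://www.w3.org/2000/svg" width="270.729mm" height="159.271mm" viewBox="0 0 270.729 159.271">
  <polygon points="128.415,46.809 229.594,46.809 229.594,100.675 128.415,100.675" fill="none" stroke="#0000ff"/>
  <polyline points="229.790,102.723 99.022,57.696 254.276,146.771 180.656,133.875 215.352,93.562 228.371,111.563" fill="none" stroke="#0000ff"/>
  <polyline points="69.420,88.749 75.012,80.756 79.433,71.596 82.796,61.728 85.212,51.608 86.793,41.692 87.651,32.436" fill="none" stroke="#ff8800"/>
</svg>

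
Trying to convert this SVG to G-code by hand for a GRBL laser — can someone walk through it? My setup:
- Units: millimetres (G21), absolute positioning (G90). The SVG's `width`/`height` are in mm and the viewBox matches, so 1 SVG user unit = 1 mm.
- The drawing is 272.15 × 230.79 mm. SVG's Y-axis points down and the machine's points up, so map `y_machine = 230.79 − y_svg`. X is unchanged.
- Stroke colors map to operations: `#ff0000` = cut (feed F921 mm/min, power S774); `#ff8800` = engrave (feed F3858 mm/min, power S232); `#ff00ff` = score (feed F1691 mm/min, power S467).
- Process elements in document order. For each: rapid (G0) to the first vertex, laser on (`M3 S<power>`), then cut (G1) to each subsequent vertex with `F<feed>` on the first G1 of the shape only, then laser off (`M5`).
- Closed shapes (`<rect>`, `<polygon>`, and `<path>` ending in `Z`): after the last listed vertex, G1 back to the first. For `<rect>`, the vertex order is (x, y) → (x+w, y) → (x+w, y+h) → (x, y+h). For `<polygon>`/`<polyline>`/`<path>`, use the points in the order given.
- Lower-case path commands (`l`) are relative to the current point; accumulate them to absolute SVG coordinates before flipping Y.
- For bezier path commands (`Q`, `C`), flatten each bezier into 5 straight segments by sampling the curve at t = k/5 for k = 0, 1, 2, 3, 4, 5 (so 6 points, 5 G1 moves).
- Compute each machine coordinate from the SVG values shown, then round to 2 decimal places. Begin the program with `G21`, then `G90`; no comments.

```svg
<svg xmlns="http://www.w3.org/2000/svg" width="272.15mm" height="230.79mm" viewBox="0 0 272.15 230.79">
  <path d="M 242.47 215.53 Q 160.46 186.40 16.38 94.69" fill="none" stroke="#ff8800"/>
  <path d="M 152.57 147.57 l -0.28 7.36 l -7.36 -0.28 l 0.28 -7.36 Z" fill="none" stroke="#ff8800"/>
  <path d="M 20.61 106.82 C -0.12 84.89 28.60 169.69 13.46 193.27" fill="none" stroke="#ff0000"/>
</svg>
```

1 u = 1 mm; y_m = 230.79 − y.

[1] `<path>` quadratic bezier, #ff8800→engrave S232 F3858: (242.47,15.26) → (207.18,29.42) → (166.93,48.58) → (121.71,72.74) → (71.53,101.92) → (16.38,136.10)

[2] `<path>` regular polygon, #ff8800→engrave S232 F3858: (152.57,83.22) → (152.29,75.86) → (144.93,76.14) → (145.21,83.50) → (152.57,83.22) (closed)

[3] `<path>` cubic bezier, #ff0000→cut S774 F921: (20.61,123.97) → (13.36,125.66) → (13.50,109.80) → (16.55,84.45) → (18.03,57.67) → (13.46,37.52)

G21
G90
G0 X242.47 Y15.26
M3 S232
G1 X207.18 Y29.42 F3858
G1 X166.93 Y48.58
G1 X121.71 Y72.74
G1 X71.53 Y101.92
G1 X16.38 Y136.10
M5
G0 X152.57 Y83.22
M3 S232
G1 X152.29 Y75.86 F3858
G1 X144.93 Y76.14
G1 X145.21 Y83.50
G1 X152.57 Y83.22
M5
G0 X20.61 Y123.97
M3 S774
G1 X13.36 Y125.66 F921
G1 X13.50 Y109.80
G1 X16.55 Y84.45
G1 X18.03 Y57.67
G1 X13.46 Y37.52
M5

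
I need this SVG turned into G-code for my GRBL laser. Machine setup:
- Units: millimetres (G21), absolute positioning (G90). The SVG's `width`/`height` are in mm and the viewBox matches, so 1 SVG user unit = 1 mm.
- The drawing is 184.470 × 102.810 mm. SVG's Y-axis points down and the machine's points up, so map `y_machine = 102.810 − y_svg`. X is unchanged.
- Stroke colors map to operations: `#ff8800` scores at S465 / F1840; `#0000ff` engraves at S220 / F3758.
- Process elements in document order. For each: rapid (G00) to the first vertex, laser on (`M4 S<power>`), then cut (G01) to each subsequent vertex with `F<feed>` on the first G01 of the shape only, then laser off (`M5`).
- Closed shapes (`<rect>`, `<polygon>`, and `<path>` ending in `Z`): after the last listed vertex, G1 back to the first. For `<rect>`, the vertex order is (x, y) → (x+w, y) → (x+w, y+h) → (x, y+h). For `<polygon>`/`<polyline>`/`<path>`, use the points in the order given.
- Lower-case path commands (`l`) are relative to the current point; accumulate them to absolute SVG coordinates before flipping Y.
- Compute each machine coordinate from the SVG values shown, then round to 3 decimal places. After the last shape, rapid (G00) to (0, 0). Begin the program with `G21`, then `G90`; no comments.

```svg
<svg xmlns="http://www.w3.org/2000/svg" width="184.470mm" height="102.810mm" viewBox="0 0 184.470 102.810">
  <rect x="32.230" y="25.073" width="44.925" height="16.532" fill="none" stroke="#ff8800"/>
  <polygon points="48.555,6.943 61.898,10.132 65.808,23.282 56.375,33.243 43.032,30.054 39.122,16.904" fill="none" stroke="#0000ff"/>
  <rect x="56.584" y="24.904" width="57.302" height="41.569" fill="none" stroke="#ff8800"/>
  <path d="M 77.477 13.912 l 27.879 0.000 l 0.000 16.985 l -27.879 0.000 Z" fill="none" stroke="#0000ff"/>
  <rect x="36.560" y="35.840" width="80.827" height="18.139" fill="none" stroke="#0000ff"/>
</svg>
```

1 u = 1 mm; y_m = 102.810 − y.

[1] `<rect>` rectangle, #ff8800→score S465 F1840: (32.230,77.737) → (77.155,77.737) → (77.155,61.205) → (32.230,61.205) → (32.230,77.737) (closed)

[2] `<polygon>` regular polygon, #0000ff→engrave S220 F3758: (48.555,95.867) → (61.898,92.678) → (65.808,79.528) → (56.375,69.567) → (43.032,72.756) → (39.122,85.906) → (48.555,95.867) (closed)

[3] `<rect>` rectangle, #ff8800→score S465 F1840: (56.584,77.906) → (113.886,77.906) → (113.886,36.337) → (56.584,36.337) → (56.584,77.906) (closed)

[4] `<path>` rectangle, #0000ff→engrave S220 F3758: (77.477,88.898) → (105.356,88.898) → (105.356,71.913) → (77.477,71.913) → (77.477,88.898) (closed)

[5] `<rect>` rectangle, #0000ff→engrave S220 F3758: (36.560,66.970) → (117.387,66.970) → (117.387,48.831) → (36.560,48.831) → (36.560,66.970) (closed)

G21
G90
G00 X32.230 Y77.737
M4 S465
G01 X77.155 Y77.737 F1840
G01 X77.155 Y61.205
G01 X32.230 Y61.205
G01 X32.230 Y77.737
M5
G00 X48.555 Y95.867
M4 S220
G01 X61.898 Y92.678 F3758
G01 X65.808 Y79.528
G01 X56.375 Y69.567
G01 X43.032 Y72.756
G01 X39.122 Y85.906
G01 X48.555 Y95.867
M5
G00 X56.584 Y77.906
M4 S465
G01 X113.886 Y77.906 F1840
G01 X113.886 Y36.337
G01 X56.584 Y36.337
G01 X56.584 Y77.906
M5
G00 X77.477 Y88.898
M4 S220
G01 X105.356 Y88.898 F3758
G01 X105.356 Y71.913
G01 X77.477 Y71.913
G01 X77.477 Y88.898
M5
G00 X36.560 Y66.970
M4 S220
G01 X117.387 Y66.970 F3758
G01 X117.387 Y48.831
G01 X36.560 Y48.831
G01 X36.560 Y66.970
M5
G00 X0.000 Y0.000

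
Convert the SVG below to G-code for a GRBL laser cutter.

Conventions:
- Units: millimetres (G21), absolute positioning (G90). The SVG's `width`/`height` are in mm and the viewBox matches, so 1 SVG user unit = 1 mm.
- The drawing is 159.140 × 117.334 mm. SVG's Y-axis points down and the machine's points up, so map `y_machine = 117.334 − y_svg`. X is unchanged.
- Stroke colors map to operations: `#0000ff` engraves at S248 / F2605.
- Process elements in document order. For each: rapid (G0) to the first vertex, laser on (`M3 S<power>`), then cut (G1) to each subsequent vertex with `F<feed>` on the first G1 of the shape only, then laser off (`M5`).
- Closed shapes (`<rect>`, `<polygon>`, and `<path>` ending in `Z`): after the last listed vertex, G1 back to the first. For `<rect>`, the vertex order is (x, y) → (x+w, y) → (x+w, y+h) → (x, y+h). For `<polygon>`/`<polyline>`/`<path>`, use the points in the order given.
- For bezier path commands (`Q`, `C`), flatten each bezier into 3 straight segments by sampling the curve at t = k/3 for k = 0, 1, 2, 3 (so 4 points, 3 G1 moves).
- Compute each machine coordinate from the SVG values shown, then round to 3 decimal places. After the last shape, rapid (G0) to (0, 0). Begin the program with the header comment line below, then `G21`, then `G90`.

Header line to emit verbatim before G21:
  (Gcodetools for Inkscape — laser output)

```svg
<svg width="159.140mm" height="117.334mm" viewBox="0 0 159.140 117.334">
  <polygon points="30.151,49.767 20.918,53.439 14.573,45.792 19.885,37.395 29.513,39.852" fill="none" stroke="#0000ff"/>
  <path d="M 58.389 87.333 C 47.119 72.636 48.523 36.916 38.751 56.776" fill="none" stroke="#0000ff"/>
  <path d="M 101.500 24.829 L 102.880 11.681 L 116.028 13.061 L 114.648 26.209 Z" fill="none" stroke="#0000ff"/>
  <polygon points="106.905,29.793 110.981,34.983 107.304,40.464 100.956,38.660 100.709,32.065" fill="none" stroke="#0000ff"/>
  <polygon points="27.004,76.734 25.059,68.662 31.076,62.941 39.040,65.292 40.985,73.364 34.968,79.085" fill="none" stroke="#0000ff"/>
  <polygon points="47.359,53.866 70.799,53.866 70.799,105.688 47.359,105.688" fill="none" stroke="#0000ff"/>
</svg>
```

viewBox `0 0 159.140 117.334` with mm width/height → 1 unit = 1 mm. Flip: y_m = 117.334 − y_svg.

**Shape 1** — `<polygon>` regular polygon, stroke `#0000ff` → engrave (S248, F2605). Machine vertices: (30.151,67.567) → (20.918,63.895) → (14.573,71.542) → (19.885,79.939) → (29.513,77.482) → (30.151,67.567). Closed: final G1 returns to the first vertex.

**Shape 2** — `<path>` cubic bezier, stroke `#0000ff` → engrave (S248, F2605). Control points (SVG): P0=(58.389,87.333), P1=(47.119,72.636), P2=(48.523,36.916), P3=(38.751,56.776); sampled at t=k/3. Machine vertices: (58.389,30.001) → (50.460,48.869) → (45.681,64.728) → (38.751,60.558). Open path.

**Shape 3** — `<path>` regular polygon, stroke `#0000ff` → engrave (S248, F2605). Machine vertices: (101.500,92.505) → (102.880,105.653) → (116.028,104.273) → (114.648,91.125) → (101.500,92.505). Closed: final G1 returns to the first vertex.

**Shape 4** — `<polygon>` regular polygon, stroke `#0000ff` → engrave (S248, F2605). Machine vertices: (106.905,87.541) → (110.981,82.351) → (107.304,76.870) → (100.956,78.674) → (100.709,85.269) → (106.905,87.541). Closed: final G1 returns to the first vertex.

**Shape 5** — `<polygon>` regular polygon, stroke `#0000ff` → engrave (S248, F2605). Machine vertices: (27.004,40.600) → (25.059,48.672) → (31.076,54.393) → (39.040,52.042) → (40.985,43.970) → (34.968,38.249) → (27.004,40.600). Closed: final G1 returns to the first vertex.

**Shape 6** — `<polygon>` rectangle, stroke `#0000ff` → engrave (S248, F2605). Machine vertices: (47.359,63.468) → (70.799,63.468) → (70.799,11.646) → (47.359,11.646) → (47.359,63.468). Closed: final G1 returns to the first vertex.

(Gcodetools for Inkscape — laser output)
G21
G90
G0 X30.151 Y67.567
M3 S248
G1 X20.918 Y63.895 F2605
G1 X14.573 Y71.542
G1 X19.885 Y79.939
G1 X29.513 Y77.482
G1 X30.151 Y67.567
M5
G0 X58.389 Y30.001
M3 S248
G1 X50.460 Y48.869 F2605
G1 X45.681 Y64.728
G1 X38.751 Y60.558
M5
G0 X101.500 Y92.505
M3 S248
G1 X102.880 Y105.653 F2605
G1 X116.028 Y104.273
G1 X114.648 Y91.125
G1 X101.500 Y92.505
M5
G0 X106.905 Y87.541
M3 S248
G1 X110.981 Y82.351 F2605
G1 X107.304 Y76.870
G1 X100.956 Y78.674
G1 X100.709 Y85.269
G1 X106.905 Y87.541
M5
G0 X27.004 Y40.600
M3 S248
G1 X25.059 Y48.672 F2605
G1 X31.076 Y54.393
G1 X39.040 Y52.042
G1 X40.985 Y43.970
G1 X34.968 Y38.249
G1 X27.004 Y40.600
M5
G0 X47.359 Y63.468
M3 S248
G1 X70.799 Y63.468 F2605
G1 X70.799 Y11.646
G1 X47.359 Y11.646
G1 X47.359 Y63.468
M5
G0 X0.000 Y0.000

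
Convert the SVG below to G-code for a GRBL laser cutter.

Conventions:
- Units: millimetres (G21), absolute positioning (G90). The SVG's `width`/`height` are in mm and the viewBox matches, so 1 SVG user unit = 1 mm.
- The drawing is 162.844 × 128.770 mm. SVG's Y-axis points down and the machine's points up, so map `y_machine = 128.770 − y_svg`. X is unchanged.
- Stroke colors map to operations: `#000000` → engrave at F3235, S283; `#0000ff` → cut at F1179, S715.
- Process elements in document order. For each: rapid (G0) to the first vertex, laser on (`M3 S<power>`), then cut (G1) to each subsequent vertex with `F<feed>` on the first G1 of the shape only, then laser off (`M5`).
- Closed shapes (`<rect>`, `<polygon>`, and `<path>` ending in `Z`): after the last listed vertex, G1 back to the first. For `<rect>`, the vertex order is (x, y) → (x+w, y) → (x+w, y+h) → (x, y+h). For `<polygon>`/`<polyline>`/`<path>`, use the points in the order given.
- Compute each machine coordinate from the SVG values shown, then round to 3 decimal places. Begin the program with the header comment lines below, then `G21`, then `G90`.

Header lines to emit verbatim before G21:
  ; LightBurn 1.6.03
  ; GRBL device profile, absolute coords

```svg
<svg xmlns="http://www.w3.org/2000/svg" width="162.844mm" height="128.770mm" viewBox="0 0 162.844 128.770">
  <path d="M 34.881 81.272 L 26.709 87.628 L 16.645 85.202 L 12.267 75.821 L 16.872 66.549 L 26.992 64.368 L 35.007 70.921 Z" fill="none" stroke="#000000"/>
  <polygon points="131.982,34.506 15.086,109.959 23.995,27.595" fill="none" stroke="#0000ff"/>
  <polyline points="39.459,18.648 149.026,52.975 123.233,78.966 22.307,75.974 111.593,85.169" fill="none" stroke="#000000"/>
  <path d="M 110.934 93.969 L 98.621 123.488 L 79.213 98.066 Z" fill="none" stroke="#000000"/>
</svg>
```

Since the viewBox matches the mm dimensions, user units are millimetres directly. The only transform is the Y-flip y_m = 128.770 − y_svg.

Shape 1 is a regular polygon drawn with `<path>`. Its stroke #000000 means engrave at S283, F3235. After flipping Y the toolpath is (34.881,47.498) → (26.709,41.142) → (16.645,43.568) → (12.267,52.949) → (16.872,62.221) → (26.992,64.402) → (35.007,57.849) → (34.881,47.498), returning to the start.

Shape 2 is a closed polygon drawn with `<polygon>`. Its stroke #0000ff means cut at S715, F1179. After flipping Y the toolpath is (131.982,94.264) → (15.086,18.811) → (23.995,101.175) → (131.982,94.264), returning to the start.

Shape 3 is a open polyline drawn with `<polyline>`. Its stroke #000000 means engrave at S283, F3235. After flipping Y the toolpath is (39.459,110.122) → (149.026,75.795) → (123.233,49.804) → (22.307,52.796) → (111.593,43.601).

Shape 4 is a regular polygon drawn with `<path>`. Its stroke #000000 means engrave at S283, F3235. After flipping Y the toolpath is (110.934,34.801) → (98.621,5.282) → (79.213,30.704) → (110.934,34.801), returning to the start.

; LightBurn 1.6.03
; GRBL device profile, absolute coords
G21
G90
G0 X34.881 Y47.498
M3 S283
G1 X26.709 Y41.142 F3235
G1 X16.645 Y43.568
G1 X12.267 Y52.949
G1 X16.872 Y62.221
G1 X26.992 Y64.402
G1 X35.007 Y57.849
G1 X34.881 Y47.498
M5
G0 X131.982 Y94.264
M3 S715
G1 X15.086 Y18.811 F1179
G1 X23.995 Y101.175
G1 X131.982 Y94.264
M5
G0 X39.459 Y110.122
M3 S283
G1 X149.026 Y75.795 F3235
G1 X123.233 Y49.804
G1 X22.307 Y52.796
G1 X111.593 Y43.601
M5
G0 X110.934 Y34.801
M3 S283
G1 X98.621 Y5.282 F3235
G1 X79.213 Y30.704
G1 X110.934 Y34.801
M5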